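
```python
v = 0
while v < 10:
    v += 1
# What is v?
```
Trace:
  v=0
  v=1
  v=2
  v=3
  v=4
  v=5
  v=6
  v=7
  v=8
  v=9
  v=10

Final answer: 10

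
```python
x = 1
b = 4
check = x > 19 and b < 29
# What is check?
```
Trace:
  x=1
  x=1, b=4
  x=1, b=4, check=False

Final answer: False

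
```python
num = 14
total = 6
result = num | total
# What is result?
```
Trace:
  num=14
  num=14, total=6
  num=14, total=6, result=14

Final answer: 14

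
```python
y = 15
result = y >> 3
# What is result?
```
Trace:
  y=15
  y=15, result=1

Final answer: 1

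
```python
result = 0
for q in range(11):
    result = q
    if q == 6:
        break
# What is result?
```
Trace:
  result=0
  result=0, q=0
  result=1, q=1
  result=2, q=2
  result=3, q=3
  result=4, q=4
  result=5, q=5
  result=6, q=6

Final answer: 6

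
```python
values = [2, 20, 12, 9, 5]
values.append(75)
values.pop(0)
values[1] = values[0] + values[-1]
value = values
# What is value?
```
Trace:
  values=[2, 20, 12, 9, 5]
  values=[2, 20, 12, 9, 5, 75]
  values=[20, 12, 9, 5, 75]
  values=[20, 95, 9, 5, 75]
  values=[20, 95, 9, 5, 75], value=[20, 95, 9, 5, 75]

Final answer: [20, 95, 9, 5, 75]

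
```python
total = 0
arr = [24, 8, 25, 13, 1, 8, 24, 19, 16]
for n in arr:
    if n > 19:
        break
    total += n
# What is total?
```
Trace:
  total=0
  total=0, n=24

Final answer: 0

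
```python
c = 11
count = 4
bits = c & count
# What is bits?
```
Trace:
  c=11
  c=11, count=4
  c=11, count=4, bits=0

Final answer: 0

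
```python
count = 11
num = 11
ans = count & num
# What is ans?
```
Trace:
  count=11
  count=11, num=11
  count=11, num=11, ans=11

Final answer: 11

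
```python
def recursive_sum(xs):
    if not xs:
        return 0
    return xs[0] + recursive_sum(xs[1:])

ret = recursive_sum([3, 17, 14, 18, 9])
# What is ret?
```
Call trace:
recursive_sum(xs=[3, 17, 14, 18, 9])
  recursive_sum(xs=[17, 14, 18, 9])
    recursive_sum(xs=[14, 18, 9])
      recursive_sum(xs=[18, 9])
        recursive_sum(xs=[9])
          recursive_sum(xs=[])
          -> return 0
        -> return 9
      -> return 27
    -> return 41
  -> return 58
-> return 61

Final answer: 61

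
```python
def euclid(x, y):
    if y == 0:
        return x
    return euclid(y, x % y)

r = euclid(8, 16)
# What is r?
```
Call trace:
euclid(x=8, y=16)
  euclid(x=16, y=8)
    euclid(x=8, y=0)
    -> return 8
  -> return 8
-> return 8

Final answer: 8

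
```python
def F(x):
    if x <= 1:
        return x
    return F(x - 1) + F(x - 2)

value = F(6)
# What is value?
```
Call trace (a repeated sub-call is expanded the first time; later identical calls just restate its return value):
F(x=6)
  F(x=5)
    F(x=4)
      F(x=3)
        F(x=2)
          F(x=1)
          -> return 1
          F(x=0)
          -> return 0
        -> return 1
        F(x=1)
        -> return 1
      -> return 2
      F(x=2) -> return 1  (same call as traced above)
    -> return 3
    F(x=3) -> return 2  (same call as traced above)
  -> return 5
  F(x=4) -> return 3  (same call as traced above)
-> return 8

Final answer: 8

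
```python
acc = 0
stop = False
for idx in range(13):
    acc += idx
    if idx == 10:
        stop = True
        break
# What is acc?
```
Trace:
  acc=0
  acc=0, stop=False
  acc=0, stop=False, idx=0
  acc=1, stop=False, idx=1
  acc=3, stop=False, idx=2
  acc=6, stop=False, idx=3
  acc=10, stop=False, idx=4
  acc=15, stop=False, idx=5
  acc=21, stop=False, idx=6
  acc=28, stop=False, idx=7
  acc=36, stop=False, idx=8
  acc=45, stop=False, idx=9
  acc=55, stop=True, idx=10

Final answer: 55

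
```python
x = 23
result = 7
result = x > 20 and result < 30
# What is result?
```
Trace:
  x=23
  x=23, result=7
  x=23, result=True

Final answer: True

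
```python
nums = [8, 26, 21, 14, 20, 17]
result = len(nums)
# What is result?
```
Trace:
  nums=[8, 26, 21, 14, 20, 17]
  nums=[8, 26, 21, 14, 20, 17], result=6

Final answer: 6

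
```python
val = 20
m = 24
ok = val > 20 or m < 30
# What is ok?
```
Trace:
  val=20
  val=20, m=24
  val=20, m=24, ok=True

Final answer: True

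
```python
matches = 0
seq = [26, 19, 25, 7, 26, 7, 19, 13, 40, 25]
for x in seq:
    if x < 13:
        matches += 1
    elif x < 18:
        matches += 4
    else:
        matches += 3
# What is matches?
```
Trace:
  matches=0
  matches=3, x=26
  matches=6, x=19
  matches=9, x=25
  matches=10, x=7
  matches=13, x=26
  matches=14, x=7
  matches=17, x=19
  matches=21, x=13
  matches=24, x=40
  matches=27, x=25

Final answer: 27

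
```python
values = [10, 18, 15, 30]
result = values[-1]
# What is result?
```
Trace:
  values=[10, 18, 15, 30]
  values=[10, 18, 15, 30], result=30

Final answer: 30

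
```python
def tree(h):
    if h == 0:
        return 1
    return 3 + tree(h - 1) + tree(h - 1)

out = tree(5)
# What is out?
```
Call trace (a repeated sub-call is expanded the first time; later identical calls just restate its return value):
tree(h=5)
  tree(h=4)
    tree(h=3)
      tree(h=2)
        tree(h=1)
          tree(h=0)
          -> return 1
          tree(h=0)
          -> return 1
        -> return 5
        tree(h=1) -> return 5  (same call as traced above)
      -> return 13
      tree(h=2) -> return 13  (same call as traced above)
    -> return 29
    tree(h=3) -> return 29  (same call as traced above)
  -> return 61
  tree(h=4) -> return 61  (same call as traced above)
-> return 125

Final answer: 125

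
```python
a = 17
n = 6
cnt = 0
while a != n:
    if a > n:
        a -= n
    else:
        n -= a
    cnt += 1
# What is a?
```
Trace:
  a=17
  a=17, n=6
  a=17, n=6, cnt=0
  a=11, n=6, cnt=1
  a=5, n=6, cnt=2
  a=5, n=1, cnt=3
  a=4, n=1, cnt=4
  a=3, n=1, cnt=5
  a=2, n=1, cnt=6
  a=1, n=1, cnt=7

Final answer: 1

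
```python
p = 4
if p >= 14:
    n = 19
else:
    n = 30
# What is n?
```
Trace:
  p=4
  p=4, n=30

Final answer: 30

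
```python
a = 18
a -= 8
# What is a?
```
Trace:
  a=18
  a=10

Final answer: 10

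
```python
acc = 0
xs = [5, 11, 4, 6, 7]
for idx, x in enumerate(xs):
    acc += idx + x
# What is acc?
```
Trace:
  acc=0
  acc=5, idx=0, x=5
  acc=17, idx=1, x=11
  acc=23, idx=2, x=4
  acc=32, idx=3, x=6
  acc=43, idx=4, x=7

Final answer: 43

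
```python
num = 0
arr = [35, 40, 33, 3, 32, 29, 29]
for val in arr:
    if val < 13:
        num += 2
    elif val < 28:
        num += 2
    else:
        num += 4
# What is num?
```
Trace:
  num=0
  num=4, val=35
  num=8, val=40
  num=12, val=33
  num=14, val=3
  num=18, val=32
  num=22, val=29
  num=26, val=29

Final answer: 26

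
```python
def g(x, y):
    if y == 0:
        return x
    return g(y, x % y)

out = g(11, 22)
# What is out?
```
Call trace:
g(x=11, y=22)
  g(x=22, y=11)
    g(x=11, y=0)
    -> return 11
  -> return 11
-> return 11

Final answer: 11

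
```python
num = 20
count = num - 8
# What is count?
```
Trace:
  num=20
  num=20, count=12

Final answer: 12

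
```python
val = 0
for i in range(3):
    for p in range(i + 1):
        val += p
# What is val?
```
Trace:
  val=0
  val=0, i=0, p=0
  val=0, i=1, p=0
  val=1, i=1, p=1
  val=1, i=2, p=0
  val=2, i=2, p=1
  val=4, i=2, p=2

Final answer: 4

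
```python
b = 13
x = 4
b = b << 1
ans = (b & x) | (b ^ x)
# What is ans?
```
Trace:
  b=13
  b=13, x=4
  b=26, x=4
  b=26, x=4, ans=30

Final answer: 30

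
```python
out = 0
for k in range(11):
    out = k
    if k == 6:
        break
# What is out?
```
Trace:
  out=0
  out=0, k=0
  out=1, k=1
  out=2, k=2
  out=3, k=3
  out=4, k=4
  out=5, k=5
  out=6, k=6

Final answer: 6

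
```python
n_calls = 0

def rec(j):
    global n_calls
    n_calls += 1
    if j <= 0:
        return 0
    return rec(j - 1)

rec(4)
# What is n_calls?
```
Call trace:
rec(j=4)
  rec(j=3)
    rec(j=2)
      rec(j=1)
        rec(j=0)
        -> return 0
      -> return 0
    -> return 0
  -> return 0
-> return 0

n_calls is incremented once per call. rec is entered once for each j = 4, 3, 2, 1, 0 (the j <= 0 call returns without recursing), i.e. 4 + 1 calls.
n_calls = 5

Final answer: 5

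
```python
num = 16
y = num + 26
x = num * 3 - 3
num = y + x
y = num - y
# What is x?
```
Trace:
  num=16
  num=16, y=42
  num=16, y=42, x=45
  num=87, y=42, x=45
  num=87, y=45, x=45

Final answer: 45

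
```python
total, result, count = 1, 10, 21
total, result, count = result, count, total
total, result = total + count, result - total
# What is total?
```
Trace:
  total=1, result=10, count=21
  total=10, result=21, count=1
  total=11, result=11, count=1

Final answer: 11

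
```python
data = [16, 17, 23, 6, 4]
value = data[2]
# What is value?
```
Trace:
  data=[16, 17, 23, 6, 4]
  data=[16, 17, 23, 6, 4], value=23

Final answer: 23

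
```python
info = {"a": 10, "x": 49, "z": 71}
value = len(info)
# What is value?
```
Trace:
  info={'a': 10, 'x': 49, 'z': 71}
  info={'a': 10, 'x': 49, 'z': 71}, value=3

Final answer: 3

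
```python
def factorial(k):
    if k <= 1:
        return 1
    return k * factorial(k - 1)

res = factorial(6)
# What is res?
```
Call trace:
factorial(k=6)
  factorial(k=5)
    factorial(k=4)
      factorial(k=3)
        factorial(k=2)
          factorial(k=1)
          -> return 1
        -> return 2
      -> return 6
    -> return 24
  -> return 120
-> return 720

Final answer: 720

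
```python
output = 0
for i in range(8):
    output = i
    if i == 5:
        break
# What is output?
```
Trace:
  output=0
  output=0, i=0
  output=1, i=1
  output=2, i=2
  output=3, i=3
  output=4, i=4
  output=5, i=5

Final answer: 5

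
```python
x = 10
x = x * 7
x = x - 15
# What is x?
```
Trace:
  x=10
  x=70
  x=55

Final answer: 55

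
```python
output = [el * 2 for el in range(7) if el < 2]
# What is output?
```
Trace:
  el=0
  el=1
  el=2
  el=3
  el=4
  el=5
  el=6
  output=[0, 2]

Final answer: [0, 2]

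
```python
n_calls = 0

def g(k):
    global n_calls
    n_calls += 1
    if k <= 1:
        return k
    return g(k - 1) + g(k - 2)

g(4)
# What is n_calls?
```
Call trace (a repeated sub-call is expanded the first time; later identical calls just restate its return value):
g(k=4)
  g(k=3)
    g(k=2)
      g(k=1)
      -> return 1
      g(k=0)
      -> return 0
    -> return 1
    g(k=1)
    -> return 1
  -> return 2
  g(k=2) -> return 1  (same call as traced above)
-> return 3

n_calls is incremented once per call, so count the calls in each subtree. Let C(k) = number of calls made by g(k).
C(0) = C(1) = 1 (base case, no recursion); C(k) = 1 + C(k - 1) + C(k - 2) otherwise.
C(2) = 1 + C(1) + C(0) = 1 + 1 + 1 = 3
C(3) = 1 + C(2) + C(1) = 1 + 3 + 1 = 5
C(4) = 1 + C(3) + C(2) = 1 + 5 + 3 = 9
n_calls = C(4) = 9

Final answer: 9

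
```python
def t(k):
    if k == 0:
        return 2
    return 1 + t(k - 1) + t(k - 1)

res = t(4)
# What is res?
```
Call trace (a repeated sub-call is expanded the first time; later identical calls just restate its return value):
t(k=4)
  t(k=3)
    t(k=2)
      t(k=1)
        t(k=0)
        -> return 2
        t(k=0)
        -> return 2
      -> return 5
      t(k=1) -> return 5  (same call as traced above)
    -> return 11
    t(k=2) -> return 11  (same call as traced above)
  -> return 23
  t(k=3) -> return 23  (same call as traced above)
-> return 47

Final answer: 47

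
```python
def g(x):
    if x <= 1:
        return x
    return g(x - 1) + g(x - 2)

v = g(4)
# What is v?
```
Call trace (a repeated sub-call is expanded the first time; later identical calls just restate its return value):
g(x=4)
  g(x=3)
    g(x=2)
      g(x=1)
      -> return 1
      g(x=0)
      -> return 0
    -> return 1
    g(x=1)
    -> return 1
  -> return 2
  g(x=2) -> return 1  (same call as traced above)
-> return 3

Final answer: 3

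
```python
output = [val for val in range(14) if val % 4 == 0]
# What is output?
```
Trace:
  val=0
  val=1
  val=2
  val=3
  val=4
  val=5
  val=6
  val=7
  val=8
  val=9
  val=10
  val=11
  val=12
  val=13
  output=[0, 4, 8, 12]

Final answer: [0, 4, 8, 12]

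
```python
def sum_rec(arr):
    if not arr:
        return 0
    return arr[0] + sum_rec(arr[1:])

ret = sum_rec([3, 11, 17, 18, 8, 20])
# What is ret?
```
Call trace:
sum_rec(arr=[3, 11, 17, 18, 8, 20])
  sum_rec(arr=[11, 17, 18, 8, 20])
    sum_rec(arr=[17, 18, 8, 20])
      sum_rec(arr=[18, 8, 20])
        sum_rec(arr=[8, 20])
          sum_rec(arr=[20])
            sum_rec(arr=[])
            -> return 0
          -> return 20
        -> return 28
      -> return 46
    -> return 63
  -> return 74
-> return 77

Final answer: 77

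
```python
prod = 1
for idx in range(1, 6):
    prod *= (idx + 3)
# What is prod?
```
Trace:
  prod=1
  prod=4, idx=1
  prod=20, idx=2
  prod=120, idx=3
  prod=840, idx=4
  prod=6720, idx=5

Final answer: 6720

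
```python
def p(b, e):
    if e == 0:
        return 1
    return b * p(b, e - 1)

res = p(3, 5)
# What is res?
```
Call trace:
p(b=3, e=5)
  p(b=3, e=4)
    p(b=3, e=3)
      p(b=3, e=2)
        p(b=3, e=1)
          p(b=3, e=0)
          -> return 1
        -> return 3
      -> return 9
    -> return 27
  -> return 81
-> return 243

Final answer: 243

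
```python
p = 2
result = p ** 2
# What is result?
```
Trace:
  p=2
  p=2, result=4

Final answer: 4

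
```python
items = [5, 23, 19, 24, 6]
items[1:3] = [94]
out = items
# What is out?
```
Trace:
  items=[5, 23, 19, 24, 6]
  items=[5, 94, 24, 6]
  items=[5, 94, 24, 6], out=[5, 94, 24, 6]

Final answer: [5, 94, 24, 6]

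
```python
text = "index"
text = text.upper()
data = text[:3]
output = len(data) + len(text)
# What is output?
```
Trace:
  text='index'
  text='INDEX'
  text='INDEX', data='IND'
  text='INDEX', data='IND', output=8

Final answer: 8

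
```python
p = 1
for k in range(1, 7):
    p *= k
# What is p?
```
Trace:
  p=1
  p=1, k=1
  p=2, k=2
  p=6, k=3
  p=24, k=4
  p=120, k=5
  p=720, k=6

Final answer: 720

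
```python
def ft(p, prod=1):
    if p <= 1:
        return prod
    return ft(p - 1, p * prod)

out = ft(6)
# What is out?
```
Call trace:
ft(p=6, prod=1)
  ft(p=5, prod=6)
    ft(p=4, prod=30)
      ft(p=3, prod=120)
        ft(p=2, prod=360)
          ft(p=1, prod=720)
          -> return 720
        -> return 720
      -> return 720
    -> return 720
  -> return 720
-> return 720

Final answer: 720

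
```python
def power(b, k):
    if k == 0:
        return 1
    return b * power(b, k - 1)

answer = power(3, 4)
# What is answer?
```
Call trace:
power(b=3, k=4)
  power(b=3, k=3)
    power(b=3, k=2)
      power(b=3, k=1)
        power(b=3, k=0)
        -> return 1
      -> return 3
    -> return 9
  -> return 27
-> return 81

Final answer: 81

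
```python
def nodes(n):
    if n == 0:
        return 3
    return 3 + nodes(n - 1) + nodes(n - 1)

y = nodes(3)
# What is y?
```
Call trace (a repeated sub-call is expanded the first time; later identical calls just restate its return value):
nodes(n=3)
  nodes(n=2)
    nodes(n=1)
      nodes(n=0)
      -> return 3
      nodes(n=0)
      -> return 3
    -> return 9
    nodes(n=1) -> return 9  (same call as traced above)
  -> return 21
  nodes(n=2) -> return 21  (same call as traced above)
-> return 45

Final answer: 45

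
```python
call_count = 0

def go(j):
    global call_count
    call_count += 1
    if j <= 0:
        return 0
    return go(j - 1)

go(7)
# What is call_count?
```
Call trace:
go(j=7)
  go(j=6)
    go(j=5)
      go(j=4)
        go(j=3)
          go(j=2)
            go(j=1)
              go(j=0)
              -> return 0
            -> return 0
          -> return 0
        -> return 0
      -> return 0
    -> return 0
  -> return 0
-> return 0

call_count is incremented once per call. go is entered once for each j = 7, 6, 5, 4, 3, 2, 1, 0 (the j <= 0 call returns without recursing), i.e. 7 + 1 calls.
call_count = 8

Final answer: 8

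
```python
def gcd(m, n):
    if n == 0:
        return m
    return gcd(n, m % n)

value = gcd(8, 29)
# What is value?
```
Call trace:
gcd(m=8, n=29)
  gcd(m=29, n=8)
    gcd(m=8, n=5)
      gcd(m=5, n=3)
        gcd(m=3, n=2)
          gcd(m=2, n=1)
            gcd(m=1, n=0)
            -> return 1
          -> return 1
        -> return 1
      -> return 1
    -> return 1
  -> return 1
-> return 1

Final answer: 1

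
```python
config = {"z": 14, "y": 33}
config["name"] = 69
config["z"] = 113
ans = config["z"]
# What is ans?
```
Trace:
  config={'z': 14, 'y': 33}
  config={'z': 14, 'y': 33, 'name': 69}
  config={'z': 113, 'y': 33, 'name': 69}
  config={'z': 113, 'y': 33, 'name': 69}, ans=113

Final answer: 113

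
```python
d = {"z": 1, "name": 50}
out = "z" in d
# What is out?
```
Trace:
  d={'z': 1, 'name': 50}
  d={'z': 1, 'name': 50}, out=True

Final answer: True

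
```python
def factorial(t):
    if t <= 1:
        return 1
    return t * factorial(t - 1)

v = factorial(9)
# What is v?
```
Call trace:
factorial(t=9)
  factorial(t=8)
    factorial(t=7)
      factorial(t=6)
        factorial(t=5)
          factorial(t=4)
            factorial(t=3)
              factorial(t=2)
                factorial(t=1)
                -> return 1
              -> return 2
            -> return 6
          -> return 24
        -> return 120
      -> return 720
    -> return 5040
  -> return 40320
-> return 362880

Final answer: 362880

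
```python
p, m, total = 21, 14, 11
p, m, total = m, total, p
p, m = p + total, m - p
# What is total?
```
Trace:
  p=21, m=14, total=11
  p=14, m=11, total=21
  p=35, m=-3, total=21

Final answer: 21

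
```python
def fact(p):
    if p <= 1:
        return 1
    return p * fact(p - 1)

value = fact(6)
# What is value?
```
Call trace:
fact(p=6)
  fact(p=5)
    fact(p=4)
      fact(p=3)
        fact(p=2)
          fact(p=1)
          -> return 1
        -> return 2
      -> return 6
    -> return 24
  -> return 120
-> return 720

Final answer: 720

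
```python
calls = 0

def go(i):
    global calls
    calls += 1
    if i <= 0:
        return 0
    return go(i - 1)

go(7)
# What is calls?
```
Call trace:
go(i=7)
  go(i=6)
    go(i=5)
      go(i=4)
        go(i=3)
          go(i=2)
            go(i=1)
              go(i=0)
              -> return 0
            -> return 0
          -> return 0
        -> return 0
      -> return 0
    -> return 0
  -> return 0
-> return 0

calls is incremented once per call. go is entered once for each i = 7, 6, 5, 4, 3, 2, 1, 0 (the i <= 0 call returns without recursing), i.e. 7 + 1 calls.
calls = 8

Final answer: 8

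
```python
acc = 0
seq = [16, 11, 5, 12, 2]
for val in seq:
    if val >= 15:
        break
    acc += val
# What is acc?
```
Trace:
  acc=0
  acc=0, val=16

Final answer: 0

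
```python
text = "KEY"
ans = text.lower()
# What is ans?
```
Trace:
  text='KEY'
  text='KEY', ans='key'

Final answer: 'key'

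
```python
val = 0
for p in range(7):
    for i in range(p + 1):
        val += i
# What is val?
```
Trace:
  val=0
  val=0, p=0, i=0
  val=0, p=1, i=0
  val=1, p=1, i=1
  val=1, p=2, i=0
  val=2, p=2, i=1
  val=4, p=2, i=2
  val=4, p=3, i=0
  val=5, p=3, i=1
  val=7, p=3, i=2
  val=10, p=3, i=3
  val=10, p=4, i=0
  val=11, p=4, i=1
  val=13, p=4, i=2
  val=16, p=4, i=3
  val=20, p=4, i=4
  val=20, p=5, i=0
  val=21, p=5, i=1
  val=23, p=5, i=2
  val=26, p=5, i=3
  val=30, p=5, i=4
  val=35, p=5, i=5
  val=35, p=6, i=0
  val=36, p=6, i=1
  val=38, p=6, i=2
  val=41, p=6, i=3
  val=45, p=6, i=4
  val=50, p=6, i=5
  val=56, p=6, i=6

Final answer: 56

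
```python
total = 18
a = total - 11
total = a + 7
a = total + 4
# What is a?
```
Trace:
  total=18
  total=18, a=7
  total=14, a=7
  total=14, a=18

Final answer: 18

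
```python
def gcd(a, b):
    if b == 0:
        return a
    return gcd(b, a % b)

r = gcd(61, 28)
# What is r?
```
Call trace:
gcd(a=61, b=28)
  gcd(a=28, b=5)
    gcd(a=5, b=3)
      gcd(a=3, b=2)
        gcd(a=2, b=1)
          gcd(a=1, b=0)
          -> return 1
        -> return 1
      -> return 1
    -> return 1
  -> return 1
-> return 1

Final answer: 1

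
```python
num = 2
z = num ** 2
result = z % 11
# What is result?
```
Trace:
  num=2
  num=2, z=4
  num=2, z=4, result=4

Final answer: 4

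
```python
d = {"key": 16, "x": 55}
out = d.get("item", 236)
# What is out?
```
Trace:
  d={'key': 16, 'x': 55}
  d={'key': 16, 'x': 55}, out=236

Final answer: 236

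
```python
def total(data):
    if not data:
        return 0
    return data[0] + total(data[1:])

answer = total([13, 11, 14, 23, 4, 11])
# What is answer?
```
Call trace:
total(data=[13, 11, 14, 23, 4, 11])
  total(data=[11, 14, 23, 4, 11])
    total(data=[14, 23, 4, 11])
      total(data=[23, 4, 11])
        total(data=[4, 11])
          total(data=[11])
            total(data=[])
            -> return 0
          -> return 11
        -> return 15
      -> return 38
    -> return 52
  -> return 63
-> return 76

Final answer: 76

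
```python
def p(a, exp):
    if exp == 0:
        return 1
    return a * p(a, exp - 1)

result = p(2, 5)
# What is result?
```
Call trace:
p(a=2, exp=5)
  p(a=2, exp=4)
    p(a=2, exp=3)
      p(a=2, exp=2)
        p(a=2, exp=1)
          p(a=2, exp=0)
          -> return 1
        -> return 2
      -> return 4
    -> return 8
  -> return 16
-> return 32

Final answer: 32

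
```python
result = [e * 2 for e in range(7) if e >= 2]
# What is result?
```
Trace:
  e=0
  e=1
  e=2
  e=3
  e=4
  e=5
  e=6
  result=[4, 6, 8, 10, 12]

Final answer: [4, 6, 8, 10, 12]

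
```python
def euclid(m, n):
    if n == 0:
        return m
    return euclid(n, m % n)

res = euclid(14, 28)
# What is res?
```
Call trace:
euclid(m=14, n=28)
  euclid(m=28, n=14)
    euclid(m=14, n=0)
    -> return 14
  -> return 14
-> return 14

Final answer: 14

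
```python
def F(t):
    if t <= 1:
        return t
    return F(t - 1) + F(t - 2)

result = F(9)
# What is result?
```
Call trace (a repeated sub-call is expanded the first time; later identical calls just restate its return value):
F(t=9)
  F(t=8)
    F(t=7)
      F(t=6)
        F(t=5)
          F(t=4)
            F(t=3)
              F(t=2)
                F(t=1)
                -> return 1
                F(t=0)
                -> return 0
              -> return 1
              F(t=1)
              -> return 1
            -> return 2
            F(t=2) -> return 1  (same call as traced above)
          -> return 3
          F(t=3) -> return 2  (same call as traced above)
        -> return 5
        F(t=4) -> return 3  (same call as traced above)
      -> return 8
      F(t=5) -> return 5  (same call as traced above)
    -> return 13
    F(t=6) -> return 8  (same call as traced above)
  -> return 21
  F(t=7) -> return 13  (same call as traced above)
-> return 34

Final answer: 34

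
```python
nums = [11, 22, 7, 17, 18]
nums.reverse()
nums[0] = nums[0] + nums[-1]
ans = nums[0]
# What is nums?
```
Trace:
  nums=[11, 22, 7, 17, 18]
  nums=[18, 17, 7, 22, 11]
  nums=[29, 17, 7, 22, 11]
  nums=[29, 17, 7, 22, 11], ans=29

Final answer: [29, 17, 7, 22, 11]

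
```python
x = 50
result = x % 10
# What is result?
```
Trace:
  x=50
  x=50, result=0

Final answer: 0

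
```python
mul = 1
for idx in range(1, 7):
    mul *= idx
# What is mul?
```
Trace:
  mul=1
  mul=1, idx=1
  mul=2, idx=2
  mul=6, idx=3
  mul=24, idx=4
  mul=120, idx=5
  mul=720, idx=6

Final answer: 720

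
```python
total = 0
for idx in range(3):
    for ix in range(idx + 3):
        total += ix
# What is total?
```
Trace:
  total=0
  total=0, idx=0, ix=0
  total=1, idx=0, ix=1
  total=3, idx=0, ix=2
  total=3, idx=1, ix=0
  total=4, idx=1, ix=1
  total=6, idx=1, ix=2
  total=9, idx=1, ix=3
  total=9, idx=2, ix=0
  total=10, idx=2, ix=1
  total=12, idx=2, ix=2
  total=15, idx=2, ix=3
  total=19, idx=2, ix=4

Final answer: 19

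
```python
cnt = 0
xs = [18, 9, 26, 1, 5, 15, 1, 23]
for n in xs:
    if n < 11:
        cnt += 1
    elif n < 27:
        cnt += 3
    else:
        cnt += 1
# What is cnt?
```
Trace:
  cnt=0
  cnt=3, n=18
  cnt=4, n=9
  cnt=7, n=26
  cnt=8, n=1
  cnt=9, n=5
  cnt=12, n=15
  cnt=13, n=1
  cnt=16, n=23

Final answer: 16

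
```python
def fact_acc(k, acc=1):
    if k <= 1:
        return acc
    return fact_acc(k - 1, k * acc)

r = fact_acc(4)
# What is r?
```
Call trace:
fact_acc(k=4, acc=1)
  fact_acc(k=3, acc=4)
    fact_acc(k=2, acc=12)
      fact_acc(k=1, acc=24)
      -> return 24
    -> return 24
  -> return 24
-> return 24

Final answer: 24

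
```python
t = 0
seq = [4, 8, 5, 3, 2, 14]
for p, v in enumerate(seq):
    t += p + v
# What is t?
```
Trace:
  t=0
  t=4, p=0, v=4
  t=13, p=1, v=8
  t=20, p=2, v=5
  t=26, p=3, v=3
  t=32, p=4, v=2
  t=51, p=5, v=14

Final answer: 51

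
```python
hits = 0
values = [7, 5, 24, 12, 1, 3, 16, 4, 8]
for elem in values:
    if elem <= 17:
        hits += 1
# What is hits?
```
Trace:
  hits=0
  hits=1, elem=7
  hits=2, elem=5
  hits=2, elem=24
  hits=3, elem=12
  hits=4, elem=1
  hits=5, elem=3
  hits=6, elem=16
  hits=7, elem=4
  hits=8, elem=8

Final answer: 8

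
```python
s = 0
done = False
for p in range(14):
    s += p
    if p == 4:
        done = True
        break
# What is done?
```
Trace:
  s=0
  s=0, done=False
  s=0, done=False, p=0
  s=1, done=False, p=1
  s=3, done=False, p=2
  s=6, done=False, p=3
  s=10, done=True, p=4

Final answer: True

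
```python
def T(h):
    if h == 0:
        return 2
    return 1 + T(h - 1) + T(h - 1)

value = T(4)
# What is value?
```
Call trace (a repeated sub-call is expanded the first time; later identical calls just restate its return value):
T(h=4)
  T(h=3)
    T(h=2)
      T(h=1)
        T(h=0)
        -> return 2
        T(h=0)
        -> return 2
      -> return 5
      T(h=1) -> return 5  (same call as traced above)
    -> return 11
    T(h=2) -> return 11  (same call as traced above)
  -> return 23
  T(h=3) -> return 23  (same call as traced above)
-> return 47

Final answer: 47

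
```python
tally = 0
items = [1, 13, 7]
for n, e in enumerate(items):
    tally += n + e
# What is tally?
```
Trace:
  tally=0
  tally=1, n=0, e=1
  tally=15, n=1, e=13
  tally=24, n=2, e=7

Final answer: 24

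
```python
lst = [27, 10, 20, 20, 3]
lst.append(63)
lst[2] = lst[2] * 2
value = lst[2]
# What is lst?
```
Trace:
  lst=[27, 10, 20, 20, 3]
  lst=[27, 10, 20, 20, 3, 63]
  lst=[27, 10, 40, 20, 3, 63]
  lst=[27, 10, 40, 20, 3, 63], value=40

Final answer: [27, 10, 40, 20, 3, 63]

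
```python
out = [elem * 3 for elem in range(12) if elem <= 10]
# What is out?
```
Trace:
  elem=0
  elem=1
  elem=2
  elem=3
  elem=4
  elem=5
  elem=6
  elem=7
  elem=8
  elem=9
  elem=10
  elem=11
  out=[0, 3, 6, 9, 12, 15, 18, 21, 24, 27, 30]

Final answer: [0, 3, 6, 9, 12, 15, 18, 21, 24, 27, 30]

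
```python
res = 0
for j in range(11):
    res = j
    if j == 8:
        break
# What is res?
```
Trace:
  res=0
  res=0, j=0
  res=1, j=1
  res=2, j=2
  res=3, j=3
  res=4, j=4
  res=5, j=5
  res=6, j=6
  res=7, j=7
  res=8, j=8

Final answer: 8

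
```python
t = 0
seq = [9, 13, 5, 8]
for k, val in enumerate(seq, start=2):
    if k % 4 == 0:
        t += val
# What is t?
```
Trace:
  t=0
  t=0, k=2, val=9
  t=0, k=3, val=13
  t=5, k=4, val=5
  t=5, k=5, val=8

Final answer: 5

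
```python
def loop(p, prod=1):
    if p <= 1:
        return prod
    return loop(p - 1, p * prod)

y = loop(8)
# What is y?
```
Call trace:
loop(p=8, prod=1)
  loop(p=7, prod=8)
    loop(p=6, prod=56)
      loop(p=5, prod=336)
        loop(p=4, prod=1680)
          loop(p=3, prod=6720)
            loop(p=2, prod=20160)
              loop(p=1, prod=40320)
              -> return 40320
            -> return 40320
          -> return 40320
        -> return 40320
      -> return 40320
    -> return 40320
  -> return 40320
-> return 40320

Final answer: 40320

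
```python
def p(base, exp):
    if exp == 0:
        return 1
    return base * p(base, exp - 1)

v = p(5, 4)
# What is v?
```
Call trace:
p(base=5, exp=4)
  p(base=5, exp=3)
    p(base=5, exp=2)
      p(base=5, exp=1)
        p(base=5, exp=0)
        -> return 1
      -> return 5
    -> return 25
  -> return 125
-> return 625

Final answer: 625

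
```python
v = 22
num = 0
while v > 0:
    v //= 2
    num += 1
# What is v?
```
Trace:
  v=22
  v=22, num=0
  v=11, num=1
  v=5, num=2
  v=2, num=3
  v=1, num=4
  v=0, num=5

Final answer: 0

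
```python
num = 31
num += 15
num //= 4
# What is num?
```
Trace:
  num=31
  num=46
  num=11

Final answer: 11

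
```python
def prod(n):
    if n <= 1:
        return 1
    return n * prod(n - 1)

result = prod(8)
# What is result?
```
Call trace:
prod(n=8)
  prod(n=7)
    prod(n=6)
      prod(n=5)
        prod(n=4)
          prod(n=3)
            prod(n=2)
              prod(n=1)
              -> return 1
            -> return 2
          -> return 6
        -> return 24
      -> return 120
    -> return 720
  -> return 5040
-> return 40320

Final answer: 40320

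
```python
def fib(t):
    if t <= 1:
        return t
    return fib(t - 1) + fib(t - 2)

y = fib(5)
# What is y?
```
Call trace (a repeated sub-call is expanded the first time; later identical calls just restate its return value):
fib(t=5)
  fib(t=4)
    fib(t=3)
      fib(t=2)
        fib(t=1)
        -> return 1
        fib(t=0)
        -> return 0
      -> return 1
      fib(t=1)
      -> return 1
    -> return 2
    fib(t=2) -> return 1  (same call as traced above)
  -> return 3
  fib(t=3) -> return 2  (same call as traced above)
-> return 5

Final answer: 5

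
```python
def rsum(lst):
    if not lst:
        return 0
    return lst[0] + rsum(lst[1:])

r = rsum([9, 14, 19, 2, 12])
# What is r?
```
Call trace:
rsum(lst=[9, 14, 19, 2, 12])
  rsum(lst=[14, 19, 2, 12])
    rsum(lst=[19, 2, 12])
      rsum(lst=[2, 12])
        rsum(lst=[12])
          rsum(lst=[])
          -> return 0
        -> return 12
      -> return 14
    -> return 33
  -> return 47
-> return 56

Final answer: 56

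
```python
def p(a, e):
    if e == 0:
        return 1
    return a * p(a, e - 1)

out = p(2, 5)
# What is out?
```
Call trace:
p(a=2, e=5)
  p(a=2, e=4)
    p(a=2, e=3)
      p(a=2, e=2)
        p(a=2, e=1)
          p(a=2, e=0)
          -> return 1
        -> return 2
      -> return 4
    -> return 8
  -> return 16
-> return 32

Final answer: 32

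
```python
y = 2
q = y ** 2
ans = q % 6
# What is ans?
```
Trace:
  y=2
  y=2, q=4
  y=2, q=4, ans=4

Final answer: 4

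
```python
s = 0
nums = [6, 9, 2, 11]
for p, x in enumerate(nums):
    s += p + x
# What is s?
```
Trace:
  s=0
  s=6, p=0, x=6
  s=16, p=1, x=9
  s=20, p=2, x=2
  s=34, p=3, x=11

Final answer: 34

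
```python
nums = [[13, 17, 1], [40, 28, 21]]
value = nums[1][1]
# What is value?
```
Trace:
  nums=[[13, 17, 1], [40, 28, 21]]
  nums=[[13, 17, 1], [40, 28, 21]], value=28

Final answer: 28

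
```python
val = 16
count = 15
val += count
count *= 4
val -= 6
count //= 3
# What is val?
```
Trace:
  val=16
  val=16, count=15
  val=31, count=15
  val=31, count=60
  val=25, count=60
  val=25, count=20

Final answer: 25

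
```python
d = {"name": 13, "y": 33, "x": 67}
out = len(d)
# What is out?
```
Trace:
  d={'name': 13, 'y': 33, 'x': 67}
  d={'name': 13, 'y': 33, 'x': 67}, out=3

Final answer: 3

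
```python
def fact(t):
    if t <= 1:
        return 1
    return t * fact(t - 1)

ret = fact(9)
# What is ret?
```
Call trace:
fact(t=9)
  fact(t=8)
    fact(t=7)
      fact(t=6)
        fact(t=5)
          fact(t=4)
            fact(t=3)
              fact(t=2)
                fact(t=1)
                -> return 1
              -> return 2
            -> return 6
          -> return 24
        -> return 120
      -> return 720
    -> return 5040
  -> return 40320
-> return 362880

Final answer: 362880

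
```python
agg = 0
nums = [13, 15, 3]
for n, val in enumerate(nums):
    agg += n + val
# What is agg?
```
Trace:
  agg=0
  agg=13, n=0, val=13
  agg=29, n=1, val=15
  agg=34, n=2, val=3

Final answer: 34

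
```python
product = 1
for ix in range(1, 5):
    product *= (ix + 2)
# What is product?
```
Trace:
  product=1
  product=3, ix=1
  product=12, ix=2
  product=60, ix=3
  product=360, ix=4

Final answer: 360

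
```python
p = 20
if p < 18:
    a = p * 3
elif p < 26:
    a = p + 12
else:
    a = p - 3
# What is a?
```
Trace:
  p=20
  p=20, a=32

Final answer: 32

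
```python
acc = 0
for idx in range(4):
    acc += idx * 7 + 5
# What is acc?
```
Trace:
  acc=0
  acc=5, idx=0
  acc=17, idx=1
  acc=36, idx=2
  acc=62, idx=3

Final answer: 62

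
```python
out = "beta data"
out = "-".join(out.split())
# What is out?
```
Trace:
  out='beta data'
  out='beta-data'

Final answer: 'beta-data'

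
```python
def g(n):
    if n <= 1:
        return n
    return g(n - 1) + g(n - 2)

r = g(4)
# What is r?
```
Call trace (a repeated sub-call is expanded the first time; later identical calls just restate its return value):
g(n=4)
  g(n=3)
    g(n=2)
      g(n=1)
      -> return 1
      g(n=0)
      -> return 0
    -> return 1
    g(n=1)
    -> return 1
  -> return 2
  g(n=2) -> return 1  (same call as traced above)
-> return 3

Final answer: 3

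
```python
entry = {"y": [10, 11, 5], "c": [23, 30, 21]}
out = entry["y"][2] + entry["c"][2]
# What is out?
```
Trace:
  entry={'y': [10, 11, 5], 'c': [23, 30, 21]}
  entry={'y': [10, 11, 5], 'c': [23, 30, 21]}, out=26

Final answer: 26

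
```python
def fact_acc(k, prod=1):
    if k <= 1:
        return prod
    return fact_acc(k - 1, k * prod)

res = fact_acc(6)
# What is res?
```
Call trace:
fact_acc(k=6, prod=1)
  fact_acc(k=5, prod=6)
    fact_acc(k=4, prod=30)
      fact_acc(k=3, prod=120)
        fact_acc(k=2, prod=360)
          fact_acc(k=1, prod=720)
          -> return 720
        -> return 720
      -> return 720
    -> return 720
  -> return 720
-> return 720

Final answer: 720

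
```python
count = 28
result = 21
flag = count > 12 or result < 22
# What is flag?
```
Trace:
  count=28
  count=28, result=21
  count=28, result=21, flag=True

Final answer: True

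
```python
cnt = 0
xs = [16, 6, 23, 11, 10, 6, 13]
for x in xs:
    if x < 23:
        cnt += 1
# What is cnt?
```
Trace:
  cnt=0
  cnt=1, x=16
  cnt=2, x=6
  cnt=2, x=23
  cnt=3, x=11
  cnt=4, x=10
  cnt=5, x=6
  cnt=6, x=13

Final answer: 6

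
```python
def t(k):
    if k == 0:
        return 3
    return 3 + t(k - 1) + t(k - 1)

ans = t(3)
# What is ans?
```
Call trace (a repeated sub-call is expanded the first time; later identical calls just restate its return value):
t(k=3)
  t(k=2)
    t(k=1)
      t(k=0)
      -> return 3
      t(k=0)
      -> return 3
    -> return 9
    t(k=1) -> return 9  (same call as traced above)
  -> return 21
  t(k=2) -> return 21  (same call as traced above)
-> return 45

Final answer: 45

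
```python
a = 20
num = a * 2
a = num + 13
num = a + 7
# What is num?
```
Trace:
  a=20
  a=20, num=40
  a=53, num=40
  a=53, num=60

Final answer: 60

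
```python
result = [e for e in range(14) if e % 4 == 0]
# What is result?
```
Trace:
  e=0
  e=1
  e=2
  e=3
  e=4
  e=5
  e=6
  e=7
  e=8
  e=9
  e=10
  e=11
  e=12
  e=13
  result=[0, 4, 8, 12]

Final answer: [0, 4, 8, 12]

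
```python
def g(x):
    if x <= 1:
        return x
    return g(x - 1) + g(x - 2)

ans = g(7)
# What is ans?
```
Call trace (a repeated sub-call is expanded the first time; later identical calls just restate its return value):
g(x=7)
  g(x=6)
    g(x=5)
      g(x=4)
        g(x=3)
          g(x=2)
            g(x=1)
            -> return 1
            g(x=0)
            -> return 0
          -> return 1
          g(x=1)
          -> return 1
        -> return 2
        g(x=2) -> return 1  (same call as traced above)
      -> return 3
      g(x=3) -> return 2  (same call as traced above)
    -> return 5
    g(x=4) -> return 3  (same call as traced above)
  -> return 8
  g(x=5) -> return 5  (same call as traced above)
-> return 13

Final answer: 13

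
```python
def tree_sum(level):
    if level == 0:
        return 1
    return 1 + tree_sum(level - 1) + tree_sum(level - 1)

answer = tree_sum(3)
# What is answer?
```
Call trace (a repeated sub-call is expanded the first time; later identical calls just restate its return value):
tree_sum(level=3)
  tree_sum(level=2)
    tree_sum(level=1)
      tree_sum(level=0)
      -> return 1
      tree_sum(level=0)
      -> return 1
    -> return 3
    tree_sum(level=1) -> return 3  (same call as traced above)
  -> return 7
  tree_sum(level=2) -> return 7  (same call as traced above)
-> return 15

Final answer: 15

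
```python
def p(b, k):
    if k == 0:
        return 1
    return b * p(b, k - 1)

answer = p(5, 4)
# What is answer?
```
Call trace:
p(b=5, k=4)
  p(b=5, k=3)
    p(b=5, k=2)
      p(b=5, k=1)
        p(b=5, k=0)
        -> return 1
      -> return 5
    -> return 25
  -> return 125
-> return 625

Final answer: 625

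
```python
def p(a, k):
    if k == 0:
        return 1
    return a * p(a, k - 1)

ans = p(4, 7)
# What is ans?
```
Call trace:
p(a=4, k=7)
  p(a=4, k=6)
    p(a=4, k=5)
      p(a=4, k=4)
        p(a=4, k=3)
          p(a=4, k=2)
            p(a=4, k=1)
              p(a=4, k=0)
              -> return 1
            -> return 4
          -> return 16
        -> return 64
      -> return 256
    -> return 1024
  -> return 4096
-> return 16384

Final answer: 16384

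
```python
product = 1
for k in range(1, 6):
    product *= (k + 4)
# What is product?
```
Trace:
  product=1
  product=5, k=1
  product=30, k=2
  product=210, k=3
  product=1680, k=4
  product=15120, k=5

Final answer: 15120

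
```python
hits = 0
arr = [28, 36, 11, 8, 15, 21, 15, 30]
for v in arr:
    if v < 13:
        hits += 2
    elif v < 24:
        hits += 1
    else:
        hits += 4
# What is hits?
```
Trace:
  hits=0
  hits=4, v=28
  hits=8, v=36
  hits=10, v=11
  hits=12, v=8
  hits=13, v=15
  hits=14, v=21
  hits=15, v=15
  hits=19, v=30

Final answer: 19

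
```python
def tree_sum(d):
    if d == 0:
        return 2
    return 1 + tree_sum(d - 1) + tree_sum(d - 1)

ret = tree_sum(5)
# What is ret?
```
Call trace (a repeated sub-call is expanded the first time; later identical calls just restate its return value):
tree_sum(d=5)
  tree_sum(d=4)
    tree_sum(d=3)
      tree_sum(d=2)
        tree_sum(d=1)
          tree_sum(d=0)
          -> return 2
          tree_sum(d=0)
          -> return 2
        -> return 5
        tree_sum(d=1) -> return 5  (same call as traced above)
      -> return 11
      tree_sum(d=2) -> return 11  (same call as traced above)
    -> return 23
    tree_sum(d=3) -> return 23  (same call as traced above)
  -> return 47
  tree_sum(d=4) -> return 47  (same call as traced above)
-> return 95

Final answer: 95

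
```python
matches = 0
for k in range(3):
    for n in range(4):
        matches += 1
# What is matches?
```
Trace:
  matches=0
  matches=1, k=0, n=0
  matches=2, k=0, n=1
  matches=3, k=0, n=2
  matches=4, k=0, n=3
  matches=5, k=1, n=0
  matches=6, k=1, n=1
  matches=7, k=1, n=2
  matches=8, k=1, n=3
  matches=9, k=2, n=0
  matches=10, k=2, n=1
  matches=11, k=2, n=2
  matches=12, k=2, n=3

Final answer: 12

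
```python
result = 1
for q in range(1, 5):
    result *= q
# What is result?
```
Trace:
  result=1
  result=1, q=1
  result=2, q=2
  result=6, q=3
  result=24, q=4

Final answer: 24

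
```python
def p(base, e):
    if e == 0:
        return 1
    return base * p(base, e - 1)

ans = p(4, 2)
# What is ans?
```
Call trace:
p(base=4, e=2)
  p(base=4, e=1)
    p(base=4, e=0)
    -> return 1
  -> return 4
-> return 16

Final answer: 16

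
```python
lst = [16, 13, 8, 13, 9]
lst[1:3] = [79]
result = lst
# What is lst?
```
Trace:
  lst=[16, 13, 8, 13, 9]
  lst=[16, 79, 13, 9]
  lst=[16, 79, 13, 9], result=[16, 79, 13, 9]

Final answer: [16, 79, 13, 9]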